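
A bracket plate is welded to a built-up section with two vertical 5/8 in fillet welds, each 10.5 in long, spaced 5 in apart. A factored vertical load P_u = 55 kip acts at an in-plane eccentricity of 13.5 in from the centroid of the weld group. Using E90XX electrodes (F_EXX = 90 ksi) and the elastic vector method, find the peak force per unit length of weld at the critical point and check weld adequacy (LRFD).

Total weld length L_w = 21 in. Treat welds as unit-width lines.
Polar moment about centroid: J = 2[d³/12 + d(b/2)²] = 2[10.5³/12 + 10.5×2.5²] = 324.2 in³.
Direct shear f_v = P/L_w = 55 / 21 = 2.619 kip/in (vertical).
Torsion M = P·e = 55 × 13.5 = 742.5 kip·in.
Critical point at (x, y) = (2.5, 5.25) from centroid. f_tx = M·y/J = 12.02 kip/in; f_ty = M·x/J = 5.726 kip/in.
Resultant f_max = √[f_tx² + (f_v + f_ty)²] = √[12.02² + (2.619 + 5.726)²] = 14.64 kip/in.
Capacity per unit length: φr_n = 0.75 × 0.6 × 90 × (0.707 × 0.625) = 17.9 kip/in.
14.64 ≤ 17.9 → adequate.

f_max ≈ 14.6 kip/in; adequate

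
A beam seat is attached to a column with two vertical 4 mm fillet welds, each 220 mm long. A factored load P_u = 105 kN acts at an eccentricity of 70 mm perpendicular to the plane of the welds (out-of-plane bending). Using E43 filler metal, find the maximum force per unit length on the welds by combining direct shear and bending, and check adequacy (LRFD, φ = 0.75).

f_max ≈ 514 N/mm; adequate

E43XX → F_EXX = 430 MPa.
L_w = 2 × 220 = 440 mm; section modulus (unit throat) S = 2 × L²/6 = 16130 mm².
Direct shear f_v = P/L_w = 105×10³/440 = 238.6 N/mm.
Moment M = P × e = 105×10³ × 70 = 7350000 N·mm; bending f_b = M/S = 455.6 N/mm.
f_max = √(f_v² + f_b²) = √(238.6² + 455.6²) = 514.3 N/mm.
φr_n = 0.75 × 0.6 × 430 × (0.707 × 4) = 547.2 N/mm → adequate.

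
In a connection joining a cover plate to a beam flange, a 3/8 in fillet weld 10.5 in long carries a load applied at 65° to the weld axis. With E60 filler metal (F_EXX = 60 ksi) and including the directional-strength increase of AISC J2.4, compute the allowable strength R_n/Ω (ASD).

t_e = 0.707 × 0.375 = 0.2651 in; A_we = 0.2651 × 10.5 = 2.784 in².
Directional factor: 1.0 + 0.5 sin^1.5(65°) = 1.431.
F_nw = 0.6 × 60 × 1.431 = 51.53 ksi.
R_n/Ω = (51.53 × 2.784) / 2.0 = 71.73 kip.

R_n/Ω ≈ 71.7 kip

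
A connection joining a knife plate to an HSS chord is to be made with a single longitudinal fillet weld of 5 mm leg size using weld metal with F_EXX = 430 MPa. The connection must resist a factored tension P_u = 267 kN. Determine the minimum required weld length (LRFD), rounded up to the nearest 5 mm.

Throat t_e = 0.707 × 5 = 3.535 mm.
φr_n = 0.75 × 0.6 × 430 × 3.535 × 10⁻³ = 0.684 kN/mm.
L_req = P_u / φr_n = 267 / 0.684 = 390.3 mm total.
Round up → use L = 395 mm.

L = 395 mm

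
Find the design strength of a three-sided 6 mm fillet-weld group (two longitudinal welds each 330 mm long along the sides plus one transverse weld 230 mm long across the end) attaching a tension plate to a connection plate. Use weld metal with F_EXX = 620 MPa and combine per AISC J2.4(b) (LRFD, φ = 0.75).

φR_n ≈ 1070 kN

t_e = 0.707 × 6 = 4.242 mm.
R_nwl = 0.6 × 620 × 4.242 × 660 × 10⁻³ = 1041 kN (longitudinal, 2 welds).
R_nwt = 0.6 × 620 × 4.242 × 230 × 10⁻³ = 362.9 kN (transverse, base value).
(i) R_nwl + R_nwt = 1404 kN; (ii) 0.85 R_nwl + 1.5 R_nwt = 1430 kN.
R_n = max = 1430 kN [governs: (ii)]; φR_n = 1072 kN.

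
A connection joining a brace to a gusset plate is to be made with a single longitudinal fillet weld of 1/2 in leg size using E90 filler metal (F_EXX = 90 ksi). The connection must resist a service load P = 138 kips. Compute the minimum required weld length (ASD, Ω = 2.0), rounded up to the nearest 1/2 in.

L = 14.5 in

Throat t_e = 0.707 × 0.5 = 0.3535 in.
r_n/Ω = (0.6 × 90 × 0.3535) / 2.0 = 9.544 kip/in.
L_req = P / (r_n/Ω) = 138 / 9.544 = 14.46 in total.
Round up → use L = 14.5 in.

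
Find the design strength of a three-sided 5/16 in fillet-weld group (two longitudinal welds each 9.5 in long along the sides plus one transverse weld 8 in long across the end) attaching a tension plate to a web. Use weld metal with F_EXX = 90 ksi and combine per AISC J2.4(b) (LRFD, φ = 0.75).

φR_n ≈ 252 kips

t_e = 0.707 × 0.3125 = 0.2209 in.
R_nwl = 0.6 × 90 × 0.2209 × 19 = 226.7 kips (longitudinal, 2 welds).
R_nwt = 0.6 × 90 × 0.2209 × 8 = 95.44 kips (transverse, base value).
(i) R_nwl + R_nwt = 322.1 kips; (ii) 0.85 R_nwl + 1.5 R_nwt = 335.8 kips.
R_n = max = 335.8 kips [governs: (ii)]; φR_n = 251.9 kips.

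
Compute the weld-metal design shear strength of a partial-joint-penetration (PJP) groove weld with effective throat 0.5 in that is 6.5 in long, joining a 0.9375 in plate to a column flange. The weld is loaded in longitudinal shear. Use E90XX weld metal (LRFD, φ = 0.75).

φR_n ≈ 132 kip

E90XX → F_EXX = 90 ksi.
Effective throat (given) t_e = 0.5 in.
A_we = 0.5 × 6.5 = 3.25 in².
F_nw = 0.6 F_EXX = 54 ksi.
φR_n = 0.75 × 54 × 3.25 = 131.6 kip.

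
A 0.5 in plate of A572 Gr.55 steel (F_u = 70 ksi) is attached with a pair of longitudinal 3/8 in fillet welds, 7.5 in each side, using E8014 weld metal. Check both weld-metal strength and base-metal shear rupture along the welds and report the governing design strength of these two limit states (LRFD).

E80XX → F_EXX = 80 ksi.
t_e = 0.707 × 0.375 = 0.2651 in; L = 15 in.
Weld metal: φR_n = 0.75 × 0.6 × 80 × 0.2651 × 15 = 143.2 kip.
Base metal (shear rupture): φR_n = 0.75 × 0.6 × 70 × 0.5 × 15 = 236.2 kip.
Governing: weld metal.

φR_n ≈ 143 kip (weld metal governs)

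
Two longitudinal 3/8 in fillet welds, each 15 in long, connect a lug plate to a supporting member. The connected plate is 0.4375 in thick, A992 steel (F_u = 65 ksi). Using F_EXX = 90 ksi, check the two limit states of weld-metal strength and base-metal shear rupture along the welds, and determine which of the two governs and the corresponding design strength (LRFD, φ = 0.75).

t_e = 0.707 × 0.375 = 0.2651 in; L = 30 in.
Weld metal: φR_n = 0.75 × 0.6 × 90 × 0.2651 × 30 = 322.1 kip.
Base metal (shear rupture): φR_n = 0.75 × 0.6 × 65 × 0.4375 × 30 = 383.9 kip.
Governing: weld metal.

φR_n ≈ 322 kip (weld metal governs)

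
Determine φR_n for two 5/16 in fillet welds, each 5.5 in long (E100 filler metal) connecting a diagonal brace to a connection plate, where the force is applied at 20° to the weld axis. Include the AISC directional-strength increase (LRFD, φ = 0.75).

E100XX → F_EXX = 100 ksi.
t_e = 0.707 × 0.3125 = 0.2209 in; A_we = 0.2209 × 11 = 2.43 in².
Directional factor: 1.0 + 0.5 sin^1.5(20°) = 1.1.
F_nw = 0.6 × 100 × 1.1 = 66 ksi.
φR_n = 0.75 × 66 × 2.43 = 120.3 kip.

φR_n ≈ 120 kip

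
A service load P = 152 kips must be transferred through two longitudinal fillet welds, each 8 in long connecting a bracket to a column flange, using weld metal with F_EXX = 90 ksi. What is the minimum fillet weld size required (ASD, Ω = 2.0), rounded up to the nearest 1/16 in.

w = 1/2 in

Total weld length L = 16 in.
Required throat t_e = P × Ω / (0.6 F_EXX × L) = 152 × 2.0 / (0.6 × 90 × 16) = 0.3519 in.
Required leg w = t_e / 0.707 = 0.4977 in → use 1/2 in.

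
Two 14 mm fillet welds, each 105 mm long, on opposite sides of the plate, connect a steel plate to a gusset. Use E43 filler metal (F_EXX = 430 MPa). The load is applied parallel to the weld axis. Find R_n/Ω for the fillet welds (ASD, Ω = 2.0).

Effective throat t_e = 0.707 × 14 = 9.898 mm.
Total length L = 210 mm; A_we = 9.898 × 210 = 2079 mm².
F_nw = 0.6 F_EXX = 0.6 × 430 = 258 MPa.
R_n = 258 × 2079 × 10⁻³ = 536.3 kN; R_n/Ω = 536.3/2.0 = 268.1 kN.

R_n/Ω ≈ 268 kN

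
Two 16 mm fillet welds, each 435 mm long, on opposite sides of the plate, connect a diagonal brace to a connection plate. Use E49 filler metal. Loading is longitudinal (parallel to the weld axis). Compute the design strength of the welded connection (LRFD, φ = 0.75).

φR_n ≈ 2170 kN

E49XX → F_EXX = 490 MPa.
Effective throat t_e = 0.707 × 16 = 11.31 mm.
Total length L = 870 mm; A_we = 11.31 × 870 = 9841 mm².
F_nw = 0.6 F_EXX = 0.6 × 490 = 294 MPa.
φR_n = 0.75 × 294 × 9841 × 10⁻³ = 2170 kN.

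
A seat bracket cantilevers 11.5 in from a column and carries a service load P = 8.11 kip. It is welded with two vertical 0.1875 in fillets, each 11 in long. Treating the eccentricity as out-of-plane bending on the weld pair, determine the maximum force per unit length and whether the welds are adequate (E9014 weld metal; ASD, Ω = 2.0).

f_max ≈ 2.34 kip/in; adequate

E90XX → F_EXX = 90 ksi.
L_w = 2 × 11 = 22 in; section modulus (unit throat) S = 2 × L²/6 = 40.33 in².
Direct shear f_v = P/L_w = 8.11/22 = 0.3686 kip/in.
Moment M = P × e = 8.11 × 11.5 = 93.265 kip·in; bending f_b = M/S = 2.312 kip/in.
f_max = √(f_v² + f_b²) = √(0.3686² + 2.312²) = 2.342 kip/in.
r_n/Ω = (1/2.0) × 0.6 × 90 × (0.707 × 0.1875) = 3.579 kip/in → adequate.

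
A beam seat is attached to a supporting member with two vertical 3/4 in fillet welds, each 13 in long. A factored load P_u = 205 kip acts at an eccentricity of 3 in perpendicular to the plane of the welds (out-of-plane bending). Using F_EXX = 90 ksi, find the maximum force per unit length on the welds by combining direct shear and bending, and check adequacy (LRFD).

f_max ≈ 13.5 kip/in; adequate

L_w = 2 × 13 = 26 in; section modulus (unit throat) S = 2 × L²/6 = 56.33 in².
Direct shear f_v = P/L_w = 205/26 = 7.885 kip/in.
Moment M = P × e = 205 × 3 = 615 kip·in; bending f_b = M/S = 10.92 kip/in.
f_max = √(f_v² + f_b²) = √(7.885² + 10.92²) = 13.47 kip/in.
φr_n = 0.75 × 0.6 × 90 × (0.707 × 0.75) = 21.48 kip/in → adequate.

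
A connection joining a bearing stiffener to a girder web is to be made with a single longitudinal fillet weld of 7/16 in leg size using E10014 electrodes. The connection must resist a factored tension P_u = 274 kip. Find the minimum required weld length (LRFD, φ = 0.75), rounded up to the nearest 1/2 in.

E100XX → F_EXX = 100 ksi.
Throat t_e = 0.707 × 0.4375 = 0.3093 in.
φr_n = 0.75 × 0.6 × 100 × 0.3093 = 13.92 kip/in.
L_req = P_u / φr_n = 274 / 13.92 = 19.69 in total.
Round up → use L = 20 in.

L = 20 in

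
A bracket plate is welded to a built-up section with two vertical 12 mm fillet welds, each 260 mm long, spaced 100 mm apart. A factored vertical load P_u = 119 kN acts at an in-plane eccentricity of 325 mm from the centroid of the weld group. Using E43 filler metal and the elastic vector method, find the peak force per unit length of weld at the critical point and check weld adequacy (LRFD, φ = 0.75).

E43XX → F_EXX = 430 MPa.
Total weld length L_w = 520 mm. Treat welds as unit-width lines.
Polar moment about centroid: J = 2[d³/12 + d(b/2)²] = 2[260³/12 + 260×50²] = 4229000 mm³.
Direct shear f_v = P/L_w = 119×10³ / 520 = 228.8 N/mm (vertical).
Torsion M = P·e = 119×10³ × 325 = 38675000 N·mm.
Critical point at (x, y) = (50, 130) from centroid. f_tx = M·y/J = 1189 N/mm; f_ty = M·x/J = 457.2 N/mm.
Resultant f_max = √[f_tx² + (f_v + f_ty)²] = √[1189² + (228.8 + 457.2)²] = 1373 N/mm.
Capacity per unit length: φr_n = 0.75 × 0.6 × 430 × (0.707 × 12) = 1642 N/mm.
1373 ≤ 1642 → adequate.

f_max ≈ 1370 N/mm; adequate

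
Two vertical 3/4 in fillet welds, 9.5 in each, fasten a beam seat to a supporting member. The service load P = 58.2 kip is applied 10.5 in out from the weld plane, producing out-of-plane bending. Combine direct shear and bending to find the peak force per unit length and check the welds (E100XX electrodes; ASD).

f_max ≈ 20.5 kip/in; NOT adequate

E100XX → F_EXX = 100 ksi.
L_w = 2 × 9.5 = 19 in; section modulus (unit throat) S = 2 × L²/6 = 30.08 in².
Direct shear f_v = P/L_w = 58.2/19 = 3.063 kip/in.
Moment M = P × e = 58.2 × 10.5 = 611.1 kip·in; bending f_b = M/S = 20.31 kip/in.
f_max = √(f_v² + f_b²) = √(3.063² + 20.31²) = 20.54 kip/in.
r_n/Ω = (1/2.0) × 0.6 × 100 × (0.707 × 0.75) = 15.91 kip/in → NOT adequate.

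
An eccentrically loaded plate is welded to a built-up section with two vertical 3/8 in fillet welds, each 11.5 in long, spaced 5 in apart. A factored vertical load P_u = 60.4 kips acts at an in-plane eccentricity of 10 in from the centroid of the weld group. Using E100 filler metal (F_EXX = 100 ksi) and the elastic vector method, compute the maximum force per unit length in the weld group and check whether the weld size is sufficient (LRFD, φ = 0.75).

f_max ≈ 10.9 kip/in; adequate

Total weld length L_w = 23 in. Treat welds as unit-width lines.
Polar moment about centroid: J = 2[d³/12 + d(b/2)²] = 2[11.5³/12 + 11.5×2.5²] = 397.2 in³.
Direct shear f_v = P/L_w = 60.4 / 23 = 2.626 kip/in (vertical).
Torsion M = P·e = 60.4 × 10 = 604 kip·in.
Critical point at (x, y) = (2.5, 5.75) from centroid. f_tx = M·y/J = 8.743 kip/in; f_ty = M·x/J = 3.801 kip/in.
Resultant f_max = √[f_tx² + (f_v + f_ty)²] = √[8.743² + (2.626 + 3.801)²] = 10.85 kip/in.
Capacity per unit length: φr_n = 0.75 × 0.6 × 100 × (0.707 × 0.375) = 11.93 kip/in.
10.85 ≤ 11.93 → adequate.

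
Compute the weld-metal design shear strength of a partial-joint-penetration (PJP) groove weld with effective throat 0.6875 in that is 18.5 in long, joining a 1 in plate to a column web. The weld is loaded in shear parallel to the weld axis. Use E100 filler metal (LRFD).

E100XX → F_EXX = 100 ksi.
Effective throat (given) t_e = 0.6875 in.
A_we = 0.6875 × 18.5 = 12.72 in².
F_nw = 0.6 F_EXX = 60 ksi.
φR_n = 0.75 × 60 × 12.72 = 572.3 kips.

φR_n ≈ 572 kips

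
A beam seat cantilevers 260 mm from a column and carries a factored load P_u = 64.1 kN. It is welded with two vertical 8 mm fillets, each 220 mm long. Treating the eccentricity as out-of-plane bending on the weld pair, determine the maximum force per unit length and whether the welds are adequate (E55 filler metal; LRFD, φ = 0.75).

E55XX → F_EXX = 550 MPa.
L_w = 2 × 220 = 440 mm; section modulus (unit throat) S = 2 × L²/6 = 16130 mm².
Direct shear f_v = P/L_w = 64.1×10³/440 = 145.7 N/mm.
Moment M = P × e = 64.1×10³ × 260 = 16666000 N·mm; bending f_b = M/S = 1033 N/mm.
f_max = √(f_v² + f_b²) = √(145.7² + 1033²) = 1043 N/mm.
φr_n = 0.75 × 0.6 × 550 × (0.707 × 8) = 1400 N/mm → adequate.

f_max ≈ 1040 N/mm; adequate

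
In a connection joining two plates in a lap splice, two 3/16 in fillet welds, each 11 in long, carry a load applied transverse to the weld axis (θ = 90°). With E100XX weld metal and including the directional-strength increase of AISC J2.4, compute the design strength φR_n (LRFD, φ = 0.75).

E100XX → F_EXX = 100 ksi.
t_e = 0.707 × 0.1875 = 0.1326 in; A_we = 0.1326 × 22 = 2.916 in².
Directional factor: 1.0 + 0.5 sin^1.5(90°) = 1.5.
F_nw = 0.6 × 100 × 1.5 = 90 ksi.
φR_n = 0.75 × 90 × 2.916 = 196.9 kips.

φR_n ≈ 197 kips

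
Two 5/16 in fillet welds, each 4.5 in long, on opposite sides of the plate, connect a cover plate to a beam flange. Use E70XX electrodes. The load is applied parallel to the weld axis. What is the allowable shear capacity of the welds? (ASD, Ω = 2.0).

R_n/Ω ≈ 41.8 kips

E70XX → F_EXX = 70 ksi.
Effective throat t_e = 0.707 × 0.3125 = 0.2209 in.
Total length L = 9 in; A_we = 0.2209 × 9 = 1.988 in².
F_nw = 0.6 F_EXX = 0.6 × 70 = 42 ksi.
R_n = 42 × 1.988 = 83.51 kips; R_n/Ω = 83.51/2.0 = 41.76 kips.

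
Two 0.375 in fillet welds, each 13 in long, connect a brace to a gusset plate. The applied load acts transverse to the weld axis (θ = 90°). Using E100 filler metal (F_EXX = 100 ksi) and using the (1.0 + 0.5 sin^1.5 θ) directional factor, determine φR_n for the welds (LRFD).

t_e = 0.707 × 0.375 = 0.2651 in; A_we = 0.2651 × 26 = 6.893 in².
Directional factor: 1.0 + 0.5 sin^1.5(90°) = 1.5.
F_nw = 0.6 × 100 × 1.5 = 90 ksi.
φR_n = 0.75 × 90 × 6.893 = 465.3 kip.

φR_n ≈ 465 kip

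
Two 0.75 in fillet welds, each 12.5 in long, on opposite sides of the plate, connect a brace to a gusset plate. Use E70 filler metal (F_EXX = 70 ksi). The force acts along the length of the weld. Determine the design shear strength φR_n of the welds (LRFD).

φR_n ≈ 418 kips

Effective throat t_e = 0.707 × 0.75 = 0.5302 in.
Total length L = 25 in; A_we = 0.5302 × 25 = 13.26 in².
F_nw = 0.6 F_EXX = 0.6 × 70 = 42 ksi.
φR_n = 0.75 × 42 × 13.26 = 417.6 kips.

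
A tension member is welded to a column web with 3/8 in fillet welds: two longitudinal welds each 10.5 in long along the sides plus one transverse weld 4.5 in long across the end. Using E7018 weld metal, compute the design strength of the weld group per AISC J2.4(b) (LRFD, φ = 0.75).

E70XX → F_EXX = 70 ksi.
t_e = 0.707 × 0.375 = 0.2651 in.
R_nwl = 0.6 × 70 × 0.2651 × 21 = 233.8 kips (longitudinal, 2 welds).
R_nwt = 0.6 × 70 × 0.2651 × 4.5 = 50.11 kips (transverse, base value).
(i) R_nwl + R_nwt = 283.9 kips; (ii) 0.85 R_nwl + 1.5 R_nwt = 273.9 kips.
R_n = max = 283.9 kips [governs: (i)]; φR_n = 213 kips.

φR_n ≈ 213 kips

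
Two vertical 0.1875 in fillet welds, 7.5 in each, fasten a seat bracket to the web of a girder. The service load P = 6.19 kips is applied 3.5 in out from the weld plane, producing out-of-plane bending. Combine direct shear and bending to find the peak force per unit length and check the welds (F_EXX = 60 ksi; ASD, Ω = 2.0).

f_max ≈ 1.23 kip/in; adequate

L_w = 2 × 7.5 = 15 in; section modulus (unit throat) S = 2 × L²/6 = 18.75 in².
Direct shear f_v = P/L_w = 6.19/15 = 0.4127 kip/in.
Moment M = P × e = 6.19 × 3.5 = 21.665 kip·in; bending f_b = M/S = 1.155 kip/in.
f_max = √(f_v² + f_b²) = √(0.4127² + 1.155²) = 1.227 kip/in.
r_n/Ω = (1/2.0) × 0.6 × 60 × (0.707 × 0.1875) = 2.386 kip/in → adequate.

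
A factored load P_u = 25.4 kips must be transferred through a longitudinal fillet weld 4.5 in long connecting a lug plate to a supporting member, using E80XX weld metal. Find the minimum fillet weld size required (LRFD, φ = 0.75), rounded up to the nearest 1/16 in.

E80XX → F_EXX = 80 ksi.
Total weld length L = 4.5 in.
Required throat t_e = P_u / (φ × 0.6 F_EXX × L) = 25.4 / (0.75 × 0.6 × 80 × 4.5) = 0.1568 in.
Required leg w = t_e / 0.707 = 0.2218 in → use 1/4 in.

w = 1/4 in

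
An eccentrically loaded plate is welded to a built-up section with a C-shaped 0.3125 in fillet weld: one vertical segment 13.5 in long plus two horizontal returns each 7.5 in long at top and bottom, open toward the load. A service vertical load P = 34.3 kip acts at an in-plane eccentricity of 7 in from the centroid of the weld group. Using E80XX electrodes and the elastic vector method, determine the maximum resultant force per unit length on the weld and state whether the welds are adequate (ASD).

f_max ≈ 2.89 kip/in; adequate

E80XX → F_EXX = 80 ksi.
Total weld length L_w = 28.5 in. Treat welds as unit-width lines.
Centroid: x̄ = 2×7.5×3.75 / 28.5 = 1.974 in from the vertical weld.
Polar moment about centroid: J = I_x + I_y = [13.5³/12 + 2×7.5×6.75²] + [13.5×1.974² + 2(7.5³/12 + 7.5×1.776²)] = 1059 in³.
Direct shear f_v = P/L_w = 34.3 / 28.5 = 1.204 kip/in (vertical).
Torsion M = P·e = 34.3 × 7 = 240.1 kip·in.
Critical point at (x, y) = (5.526, 6.75) from centroid. f_tx = M·y/J = 1.531 kip/in; f_ty = M·x/J = 1.253 kip/in.
Resultant f_max = √[f_tx² + (f_v + f_ty)²] = √[1.531² + (1.204 + 1.253)²] = 2.895 kip/in.
Capacity per unit length: r_n/Ω = (1/2.0) × 0.6 × 80 × (0.707 × 0.3125) = 5.302 kip/in.
2.895 ≤ 5.302 → adequate.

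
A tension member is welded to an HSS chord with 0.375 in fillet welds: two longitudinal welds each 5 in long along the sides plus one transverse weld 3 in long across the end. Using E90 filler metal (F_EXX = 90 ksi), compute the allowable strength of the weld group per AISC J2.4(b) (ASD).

t_e = 0.707 × 0.375 = 0.2651 in.
R_nwl = 0.6 × 90 × 0.2651 × 10 = 143.2 kips (longitudinal, 2 welds).
R_nwt = 0.6 × 90 × 0.2651 × 3 = 42.95 kips (transverse, base value).
(i) R_nwl + R_nwt = 186.1 kips; (ii) 0.85 R_nwl + 1.5 R_nwt = 186.1 kips.
R_n = max = 186.1 kips [governs: (i)]; R_n/Ω = 93.06 kips.

R_n/Ω ≈ 93.1 kips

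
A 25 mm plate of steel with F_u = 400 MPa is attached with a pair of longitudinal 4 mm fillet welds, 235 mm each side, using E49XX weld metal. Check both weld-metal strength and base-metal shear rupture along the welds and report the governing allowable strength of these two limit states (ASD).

R_n/Ω ≈ 195 kN (weld metal governs)

E49XX → F_EXX = 490 MPa.
t_e = 0.707 × 4 = 2.828 mm; L = 470 mm.
Weld metal: R_n/Ω = (1/2.0) × 0.6 × 490 × 2.828 × 470 × 10⁻³ = 195.4 kN.
Base metal (shear rupture): R_n/Ω = (1/2.0) × 0.6 × 400 × 25 × 470 × 10⁻³ = 1410 kN.
Governing: weld metal.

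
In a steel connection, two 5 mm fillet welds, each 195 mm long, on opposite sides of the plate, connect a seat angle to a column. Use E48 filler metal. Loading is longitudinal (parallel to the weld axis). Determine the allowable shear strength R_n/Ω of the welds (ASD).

R_n/Ω ≈ 199 kN

E48XX → F_EXX = 480 MPa.
Effective throat t_e = 0.707 × 5 = 3.535 mm.
Total length L = 390 mm; A_we = 3.535 × 390 = 1379 mm².
F_nw = 0.6 F_EXX = 0.6 × 480 = 288 MPa.
R_n = 288 × 1379 × 10⁻³ = 397.1 kN; R_n/Ω = 397.1/2.0 = 198.5 kN.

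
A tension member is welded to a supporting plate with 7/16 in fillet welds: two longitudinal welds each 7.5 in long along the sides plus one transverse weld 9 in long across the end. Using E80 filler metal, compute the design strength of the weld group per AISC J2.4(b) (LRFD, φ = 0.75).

φR_n ≈ 292 kip

E80XX → F_EXX = 80 ksi.
t_e = 0.707 × 0.4375 = 0.3093 in.
R_nwl = 0.6 × 80 × 0.3093 × 15 = 222.7 kip (longitudinal, 2 welds).
R_nwt = 0.6 × 80 × 0.3093 × 9 = 133.6 kip (transverse, base value).
(i) R_nwl + R_nwt = 356.3 kip; (ii) 0.85 R_nwl + 1.5 R_nwt = 389.7 kip.
R_n = max = 389.7 kip [governs: (ii)]; φR_n = 292.3 kip.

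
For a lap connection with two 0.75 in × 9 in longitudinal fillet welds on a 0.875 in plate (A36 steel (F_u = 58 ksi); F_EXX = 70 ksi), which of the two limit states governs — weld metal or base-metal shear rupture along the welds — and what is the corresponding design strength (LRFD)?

φR_n ≈ 301 kip (weld metal governs)

t_e = 0.707 × 0.75 = 0.5302 in; L = 18 in.
Weld metal: φR_n = 0.75 × 0.6 × 70 × 0.5302 × 18 = 300.7 kip.
Base metal (shear rupture): φR_n = 0.75 × 0.6 × 58 × 0.875 × 18 = 411.1 kip.
Governing: weld metal.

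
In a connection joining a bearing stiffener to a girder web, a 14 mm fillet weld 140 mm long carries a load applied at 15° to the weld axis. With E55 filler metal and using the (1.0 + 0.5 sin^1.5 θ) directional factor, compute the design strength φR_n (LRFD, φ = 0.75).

φR_n ≈ 366 kN

E55XX → F_EXX = 550 MPa.
t_e = 0.707 × 14 = 9.898 mm; A_we = 9.898 × 140 = 1386 mm².
Directional factor: 1.0 + 0.5 sin^1.5(15°) = 1.066.
F_nw = 0.6 × 550 × 1.066 = 351.7 MPa.
φR_n = 0.75 × 351.7 × 1386 × 10⁻³ = 365.5 kN.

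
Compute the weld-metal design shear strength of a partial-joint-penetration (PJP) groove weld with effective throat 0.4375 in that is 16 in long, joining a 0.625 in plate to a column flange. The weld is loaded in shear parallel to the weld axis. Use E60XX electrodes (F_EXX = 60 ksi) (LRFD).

φR_n ≈ 189 kips

Effective throat (given) t_e = 0.4375 in.
A_we = 0.4375 × 16 = 7 in².
F_nw = 0.6 F_EXX = 36 ksi.
φR_n = 0.75 × 36 × 7 = 189 kips.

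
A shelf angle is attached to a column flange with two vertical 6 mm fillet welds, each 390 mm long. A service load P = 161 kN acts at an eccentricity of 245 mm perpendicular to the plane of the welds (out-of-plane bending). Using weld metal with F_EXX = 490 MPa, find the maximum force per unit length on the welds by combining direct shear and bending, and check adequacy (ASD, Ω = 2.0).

L_w = 2 × 390 = 780 mm; section modulus (unit throat) S = 2 × L²/6 = 50700 mm².
Direct shear f_v = P/L_w = 161×10³/780 = 206.4 N/mm.
Moment M = P × e = 161×10³ × 245 = 39445000 N·mm; bending f_b = M/S = 778 N/mm.
f_max = √(f_v² + f_b²) = √(206.4² + 778²) = 804.9 N/mm.
r_n/Ω = (1/2.0) × 0.6 × 490 × (0.707 × 6) = 623.6 N/mm → NOT adequate.

f_max ≈ 805 N/mm; NOT adequate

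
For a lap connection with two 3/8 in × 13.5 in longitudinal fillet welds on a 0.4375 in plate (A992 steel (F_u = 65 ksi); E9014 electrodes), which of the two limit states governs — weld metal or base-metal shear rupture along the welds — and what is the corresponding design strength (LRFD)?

φR_n ≈ 290 kips (weld metal governs)

E90XX → F_EXX = 90 ksi.
t_e = 0.707 × 0.375 = 0.2651 in; L = 27 in.
Weld metal: φR_n = 0.75 × 0.6 × 90 × 0.2651 × 27 = 289.9 kips.
Base metal (shear rupture): φR_n = 0.75 × 0.6 × 65 × 0.4375 × 27 = 345.5 kips.
Governing: weld metal.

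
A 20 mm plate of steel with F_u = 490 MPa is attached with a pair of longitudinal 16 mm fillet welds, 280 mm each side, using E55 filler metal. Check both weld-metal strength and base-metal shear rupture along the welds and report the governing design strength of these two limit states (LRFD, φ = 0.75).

φR_n ≈ 1570 kN (weld metal governs)

E55XX → F_EXX = 550 MPa.
t_e = 0.707 × 16 = 11.31 mm; L = 560 mm.
Weld metal: φR_n = 0.75 × 0.6 × 550 × 11.31 × 560 × 10⁻³ = 1568 kN.
Base metal (shear rupture): φR_n = 0.75 × 0.6 × 490 × 20 × 560 × 10⁻³ = 2470 kN.
Governing: weld metal.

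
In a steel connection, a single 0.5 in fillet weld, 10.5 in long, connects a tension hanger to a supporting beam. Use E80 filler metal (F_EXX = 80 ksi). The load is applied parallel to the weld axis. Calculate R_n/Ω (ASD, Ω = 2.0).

R_n/Ω ≈ 89.1 kips

Effective throat t_e = 0.707 × 0.5 = 0.3535 in.
Total length L = 10.5 in; A_we = 0.3535 × 10.5 = 3.712 in².
F_nw = 0.6 F_EXX = 0.6 × 80 = 48 ksi.
R_n = 48 × 3.712 = 178.2 kips; R_n/Ω = 178.2/2.0 = 89.08 kips.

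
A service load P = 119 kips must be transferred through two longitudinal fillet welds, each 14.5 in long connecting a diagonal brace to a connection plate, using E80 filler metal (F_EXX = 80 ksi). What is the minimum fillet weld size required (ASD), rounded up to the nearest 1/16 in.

Total weld length L = 29 in.
Required throat t_e = P × Ω / (0.6 F_EXX × L) = 119 × 2.0 / (0.6 × 80 × 29) = 0.171 in.
Required leg w = t_e / 0.707 = 0.2418 in → use 1/4 in.

w = 1/4 in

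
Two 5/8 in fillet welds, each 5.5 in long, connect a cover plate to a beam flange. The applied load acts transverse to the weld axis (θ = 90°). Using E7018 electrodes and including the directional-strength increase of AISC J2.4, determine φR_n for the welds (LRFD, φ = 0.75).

φR_n ≈ 230 kip

E70XX → F_EXX = 70 ksi.
t_e = 0.707 × 0.625 = 0.4419 in; A_we = 0.4419 × 11 = 4.861 in².
Directional factor: 1.0 + 0.5 sin^1.5(90°) = 1.5.
F_nw = 0.6 × 70 × 1.5 = 63 ksi.
φR_n = 0.75 × 63 × 4.861 = 229.7 kip.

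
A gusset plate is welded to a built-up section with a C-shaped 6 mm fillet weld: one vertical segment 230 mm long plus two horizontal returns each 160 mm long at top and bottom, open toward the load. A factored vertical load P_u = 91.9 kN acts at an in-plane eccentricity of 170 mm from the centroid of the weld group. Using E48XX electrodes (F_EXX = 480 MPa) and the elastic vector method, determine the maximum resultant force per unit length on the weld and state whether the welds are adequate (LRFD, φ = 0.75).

f_max ≈ 504 N/mm; adequate

Total weld length L_w = 550 mm. Treat welds as unit-width lines.
Centroid: x̄ = 2×160×80 / 550 = 46.55 mm from the vertical weld.
Polar moment about centroid: J = I_x + I_y = [230³/12 + 2×160×115²] + [230×46.55² + 2(160³/12 + 160×33.45²)] = 6785000 mm³.
Direct shear f_v = P/L_w = 91.9×10³ / 550 = 167.1 N/mm (vertical).
Torsion M = P·e = 91.9×10³ × 170 = 15623000 N·mm.
Critical point at (x, y) = (113.5, 115) from centroid. f_tx = M·y/J = 264.8 N/mm; f_ty = M·x/J = 261.2 N/mm.
Resultant f_max = √[f_tx² + (f_v + f_ty)²] = √[264.8² + (167.1 + 261.2)²] = 503.6 N/mm.
Capacity per unit length: φr_n = 0.75 × 0.6 × 480 × (0.707 × 6) = 916.3 N/mm.
503.6 ≤ 916.3 → adequate.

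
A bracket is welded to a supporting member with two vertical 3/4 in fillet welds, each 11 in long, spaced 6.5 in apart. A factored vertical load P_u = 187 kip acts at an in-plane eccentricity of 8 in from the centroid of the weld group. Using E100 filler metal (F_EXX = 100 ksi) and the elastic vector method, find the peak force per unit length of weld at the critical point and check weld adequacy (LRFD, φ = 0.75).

Total weld length L_w = 22 in. Treat welds as unit-width lines.
Polar moment about centroid: J = 2[d³/12 + d(b/2)²] = 2[11³/12 + 11×3.25²] = 454.2 in³.
Direct shear f_v = P/L_w = 187 / 22 = 8.5 kip/in (vertical).
Torsion M = P·e = 187 × 8 = 1496 kip·in.
Critical point at (x, y) = (3.25, 5.5) from centroid. f_tx = M·y/J = 18.12 kip/in; f_ty = M·x/J = 10.7 kip/in.
Resultant f_max = √[f_tx² + (f_v + f_ty)²] = √[18.12² + (8.5 + 10.7)²] = 26.4 kip/in.
Capacity per unit length: φr_n = 0.75 × 0.6 × 100 × (0.707 × 0.75) = 23.86 kip/in.
26.4 > 23.86 → NOT adequate.

f_max ≈ 26.4 kip/in; NOT adequate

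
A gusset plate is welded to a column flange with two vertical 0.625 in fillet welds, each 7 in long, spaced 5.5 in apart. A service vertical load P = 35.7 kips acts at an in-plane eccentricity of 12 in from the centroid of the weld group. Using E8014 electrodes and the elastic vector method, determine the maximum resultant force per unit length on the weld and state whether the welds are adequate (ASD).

f_max ≈ 13.4 kip/in; NOT adequate

E80XX → F_EXX = 80 ksi.
Total weld length L_w = 14 in. Treat welds as unit-width lines.
Polar moment about centroid: J = 2[d³/12 + d(b/2)²] = 2[7³/12 + 7×2.75²] = 163 in³.
Direct shear f_v = P/L_w = 35.7 / 14 = 2.55 kip/in (vertical).
Torsion M = P·e = 35.7 × 12 = 428.4 kip·in.
Critical point at (x, y) = (2.75, 3.5) from centroid. f_tx = M·y/J = 9.196 kip/in; f_ty = M·x/J = 7.226 kip/in.
Resultant f_max = √[f_tx² + (f_v + f_ty)²] = √[9.196² + (2.55 + 7.226)²] = 13.42 kip/in.
Capacity per unit length: r_n/Ω = (1/2.0) × 0.6 × 80 × (0.707 × 0.625) = 10.6 kip/in.
13.42 > 10.6 → NOT adequate.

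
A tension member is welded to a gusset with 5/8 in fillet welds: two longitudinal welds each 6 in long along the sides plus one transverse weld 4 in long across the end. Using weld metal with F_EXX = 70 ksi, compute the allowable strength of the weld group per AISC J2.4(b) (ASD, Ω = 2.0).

t_e = 0.707 × 0.625 = 0.4419 in.
R_nwl = 0.6 × 70 × 0.4419 × 12 = 222.7 kips (longitudinal, 2 welds).
R_nwt = 0.6 × 70 × 0.4419 × 4 = 74.23 kips (transverse, base value).
(i) R_nwl + R_nwt = 296.9 kips; (ii) 0.85 R_nwl + 1.5 R_nwt = 300.7 kips.
R_n = max = 300.7 kips [governs: (ii)]; R_n/Ω = 150.3 kips.

R_n/Ω ≈ 150 kips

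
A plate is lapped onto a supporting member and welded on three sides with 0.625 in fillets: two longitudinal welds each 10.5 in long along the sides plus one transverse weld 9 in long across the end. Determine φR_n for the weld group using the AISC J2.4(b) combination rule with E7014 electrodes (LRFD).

φR_n ≈ 436 kips

E70XX → F_EXX = 70 ksi.
t_e = 0.707 × 0.625 = 0.4419 in.
R_nwl = 0.6 × 70 × 0.4419 × 21 = 389.7 kips (longitudinal, 2 welds).
R_nwt = 0.6 × 70 × 0.4419 × 9 = 167 kips (transverse, base value).
(i) R_nwl + R_nwt = 556.8 kips; (ii) 0.85 R_nwl + 1.5 R_nwt = 581.8 kips.
R_n = max = 581.8 kips [governs: (ii)]; φR_n = 436.4 kips.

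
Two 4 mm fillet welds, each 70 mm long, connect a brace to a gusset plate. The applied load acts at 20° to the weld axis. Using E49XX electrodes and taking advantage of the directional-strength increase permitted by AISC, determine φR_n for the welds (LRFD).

E49XX → F_EXX = 490 MPa.
t_e = 0.707 × 4 = 2.828 mm; A_we = 2.828 × 140 = 395.9 mm².
Directional factor: 1.0 + 0.5 sin^1.5(20°) = 1.1.
F_nw = 0.6 × 490 × 1.1 = 323.4 MPa.
φR_n = 0.75 × 323.4 × 395.9 × 10⁻³ = 96.03 kN.

φR_n ≈ 96 kN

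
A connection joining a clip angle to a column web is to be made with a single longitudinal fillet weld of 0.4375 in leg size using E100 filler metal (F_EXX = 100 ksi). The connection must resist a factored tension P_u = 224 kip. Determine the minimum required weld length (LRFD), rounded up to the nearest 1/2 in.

L = 16.5 in

Throat t_e = 0.707 × 0.4375 = 0.3093 in.
φr_n = 0.75 × 0.6 × 100 × 0.3093 = 13.92 kip/in.
L_req = P_u / φr_n = 224 / 13.92 = 16.09 in total.
Round up → use L = 16.5 in.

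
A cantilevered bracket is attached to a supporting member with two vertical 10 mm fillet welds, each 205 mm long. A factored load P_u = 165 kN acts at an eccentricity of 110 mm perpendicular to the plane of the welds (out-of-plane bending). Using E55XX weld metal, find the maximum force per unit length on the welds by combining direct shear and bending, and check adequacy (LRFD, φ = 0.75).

E55XX → F_EXX = 550 MPa.
L_w = 2 × 205 = 410 mm; section modulus (unit throat) S = 2 × L²/6 = 14010 mm².
Direct shear f_v = P/L_w = 165×10³/410 = 402.4 N/mm.
Moment M = P × e = 165×10³ × 110 = 18150000 N·mm; bending f_b = M/S = 1296 N/mm.
f_max = √(f_v² + f_b²) = √(402.4² + 1296²) = 1357 N/mm.
φr_n = 0.75 × 0.6 × 550 × (0.707 × 10) = 1750 N/mm → adequate.

f_max ≈ 1360 N/mm; adequate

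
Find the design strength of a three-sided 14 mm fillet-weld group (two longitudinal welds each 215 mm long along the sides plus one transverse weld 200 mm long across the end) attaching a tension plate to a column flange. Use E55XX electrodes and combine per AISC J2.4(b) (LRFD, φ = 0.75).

E55XX → F_EXX = 550 MPa.
t_e = 0.707 × 14 = 9.898 mm.
R_nwl = 0.6 × 550 × 9.898 × 430 × 10⁻³ = 1405 kN (longitudinal, 2 welds).
R_nwt = 0.6 × 550 × 9.898 × 200 × 10⁻³ = 653.3 kN (transverse, base value).
(i) R_nwl + R_nwt = 2058 kN; (ii) 0.85 R_nwl + 1.5 R_nwt = 2174 kN.
R_n = max = 2174 kN [governs: (ii)]; φR_n = 1630 kN.

φR_n ≈ 1630 kN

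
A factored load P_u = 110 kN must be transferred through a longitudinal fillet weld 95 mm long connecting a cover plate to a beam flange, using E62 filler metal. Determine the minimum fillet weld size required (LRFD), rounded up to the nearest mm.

w = 6 mm

E62XX → F_EXX = 620 MPa.
Total weld length L = 95 mm.
Required throat t_e = P_u / (φ × 0.6 F_EXX × L) = 110 / (0.75 × 0.6 × 620 × 95 × 10⁻³) = 4.15 mm.
Required leg w = t_e / 0.707 = 5.87 mm → use 6 mm.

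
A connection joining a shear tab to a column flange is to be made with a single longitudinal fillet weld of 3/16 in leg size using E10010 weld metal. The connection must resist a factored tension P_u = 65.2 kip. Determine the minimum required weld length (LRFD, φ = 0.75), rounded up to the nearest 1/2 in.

E100XX → F_EXX = 100 ksi.
Throat t_e = 0.707 × 0.1875 = 0.1326 in.
φr_n = 0.75 × 0.6 × 100 × 0.1326 = 5.965 kip/in.
L_req = P_u / φr_n = 65.2 / 5.965 = 10.93 in total.
Round up → use L = 11 in.

L = 11 in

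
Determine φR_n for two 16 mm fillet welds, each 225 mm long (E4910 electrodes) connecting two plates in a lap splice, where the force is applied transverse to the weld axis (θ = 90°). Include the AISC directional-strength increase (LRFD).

φR_n ≈ 1680 kN

E49XX → F_EXX = 490 MPa.
t_e = 0.707 × 16 = 11.31 mm; A_we = 11.31 × 450 = 5090 mm².
Directional factor: 1.0 + 0.5 sin^1.5(90°) = 1.5.
F_nw = 0.6 × 490 × 1.5 = 441 MPa.
φR_n = 0.75 × 441 × 5090 × 10⁻³ = 1684 kN.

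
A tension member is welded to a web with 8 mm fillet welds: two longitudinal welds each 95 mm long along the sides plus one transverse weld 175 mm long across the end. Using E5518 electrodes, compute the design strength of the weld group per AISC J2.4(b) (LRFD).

φR_n ≈ 594 kN

E55XX → F_EXX = 550 MPa.
t_e = 0.707 × 8 = 5.656 mm.
R_nwl = 0.6 × 550 × 5.656 × 190 × 10⁻³ = 354.6 kN (longitudinal, 2 welds).
R_nwt = 0.6 × 550 × 5.656 × 175 × 10⁻³ = 326.6 kN (transverse, base value).
(i) R_nwl + R_nwt = 681.3 kN; (ii) 0.85 R_nwl + 1.5 R_nwt = 791.4 kN.
R_n = max = 791.4 kN [governs: (ii)]; φR_n = 593.5 kN.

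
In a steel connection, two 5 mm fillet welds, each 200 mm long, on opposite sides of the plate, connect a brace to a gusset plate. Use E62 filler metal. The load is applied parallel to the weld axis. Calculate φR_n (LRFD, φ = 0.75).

E62XX → F_EXX = 620 MPa.
Effective throat t_e = 0.707 × 5 = 3.535 mm.
Total length L = 400 mm; A_we = 3.535 × 400 = 1414 mm².
F_nw = 0.6 F_EXX = 0.6 × 620 = 372 MPa.
φR_n = 0.75 × 372 × 1414 × 10⁻³ = 394.5 kN.

φR_n ≈ 395 kN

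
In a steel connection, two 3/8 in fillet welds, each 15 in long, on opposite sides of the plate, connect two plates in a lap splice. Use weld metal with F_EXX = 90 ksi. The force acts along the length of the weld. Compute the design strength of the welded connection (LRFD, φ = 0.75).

Effective throat t_e = 0.707 × 0.375 = 0.2651 in.
Total length L = 30 in; A_we = 0.2651 × 30 = 7.954 in².
F_nw = 0.6 F_EXX = 0.6 × 90 = 54 ksi.
φR_n = 0.75 × 54 × 7.954 = 322.1 kips.

φR_n ≈ 322 kips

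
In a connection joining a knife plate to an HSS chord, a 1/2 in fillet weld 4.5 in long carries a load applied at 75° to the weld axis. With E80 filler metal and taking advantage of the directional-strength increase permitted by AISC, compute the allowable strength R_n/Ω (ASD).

R_n/Ω ≈ 56.3 kips

E80XX → F_EXX = 80 ksi.
t_e = 0.707 × 0.5 = 0.3535 in; A_we = 0.3535 × 4.5 = 1.591 in².
Directional factor: 1.0 + 0.5 sin^1.5(75°) = 1.475.
F_nw = 0.6 × 80 × 1.475 = 70.78 ksi.
R_n/Ω = (70.78 × 1.591) / 2.0 = 56.3 kips.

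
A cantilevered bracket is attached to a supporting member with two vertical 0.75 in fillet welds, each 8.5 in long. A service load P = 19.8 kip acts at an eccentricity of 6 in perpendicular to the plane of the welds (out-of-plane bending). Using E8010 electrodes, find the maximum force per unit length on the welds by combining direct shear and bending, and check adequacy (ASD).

f_max ≈ 5.07 kip/in; adequate

E80XX → F_EXX = 80 ksi.
L_w = 2 × 8.5 = 17 in; section modulus (unit throat) S = 2 × L²/6 = 24.08 in².
Direct shear f_v = P/L_w = 19.8/17 = 1.165 kip/in.
Moment M = P × e = 19.8 × 6 = 118.8 kip·in; bending f_b = M/S = 4.933 kip/in.
f_max = √(f_v² + f_b²) = √(1.165² + 4.933²) = 5.069 kip/in.
r_n/Ω = (1/2.0) × 0.6 × 80 × (0.707 × 0.75) = 12.73 kip/in → adequate.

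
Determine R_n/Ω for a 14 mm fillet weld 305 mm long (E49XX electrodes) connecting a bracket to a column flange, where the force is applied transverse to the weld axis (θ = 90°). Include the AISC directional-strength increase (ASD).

E49XX → F_EXX = 490 MPa.
t_e = 0.707 × 14 = 9.898 mm; A_we = 9.898 × 305 = 3019 mm².
Directional factor: 1.0 + 0.5 sin^1.5(90°) = 1.5.
F_nw = 0.6 × 490 × 1.5 = 441 MPa.
R_n/Ω = (441 × 3019) / 2.0 × 10⁻³ = 665.7 kN.

R_n/Ω ≈ 666 kN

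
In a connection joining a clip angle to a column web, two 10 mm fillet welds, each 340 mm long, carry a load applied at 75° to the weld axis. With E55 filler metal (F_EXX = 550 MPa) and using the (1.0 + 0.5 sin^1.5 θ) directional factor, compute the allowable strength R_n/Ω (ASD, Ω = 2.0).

R_n/Ω ≈ 1170 kN

t_e = 0.707 × 10 = 7.07 mm; A_we = 7.07 × 680 = 4808 mm².
Directional factor: 1.0 + 0.5 sin^1.5(75°) = 1.475.
F_nw = 0.6 × 550 × 1.475 = 486.6 MPa.
R_n/Ω = (486.6 × 4808) / 2.0 × 10⁻³ = 1170 kN.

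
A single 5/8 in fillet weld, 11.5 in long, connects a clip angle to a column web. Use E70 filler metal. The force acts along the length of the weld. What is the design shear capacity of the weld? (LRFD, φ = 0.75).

φR_n ≈ 160 kip

E70XX → F_EXX = 70 ksi.
Effective throat t_e = 0.707 × 0.625 = 0.4419 in.
Total length L = 11.5 in; A_we = 0.4419 × 11.5 = 5.082 in².
F_nw = 0.6 F_EXX = 0.6 × 70 = 42 ksi.
φR_n = 0.75 × 42 × 5.082 = 160.1 kip.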